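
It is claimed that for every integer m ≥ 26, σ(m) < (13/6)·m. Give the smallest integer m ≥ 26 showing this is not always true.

m = 30

The first 4 eligible values, up to m = 29, all satisfy the conclusion.
m = 30: σ(30) = 72; 72 ≥ 65.
Thus m = 30 disproves the claim, and no smaller m works.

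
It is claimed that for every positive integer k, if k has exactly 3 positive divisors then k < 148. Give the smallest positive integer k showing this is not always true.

k = 169

Check each positive integer k in order until k has exactly 3 positive divisors but the claim fails.
For k = 4, 9, 25, 49, 121 the conclusion holds.
k = 169: τ(169) = 3; 169 ≥ 148.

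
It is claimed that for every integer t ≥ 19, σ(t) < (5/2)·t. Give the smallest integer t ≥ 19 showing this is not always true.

t = 24

A counterexample is any integer t ≥ 19 such that the claim fails; we check each in order.
For t = 19, 20, 21, 22, 23 the conclusion holds.
t = 24: σ(24) = 60; 60 ≥ 60.
So t = 24 is the smallest counterexample.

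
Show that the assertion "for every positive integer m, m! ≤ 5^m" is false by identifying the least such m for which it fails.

m = 12

A counterexample is any positive integer m such that m! > 5^m; we check each in order.
The first 11 eligible values, up to m = 11, all satisfy the conclusion.
m = 12: m! = 479001600 and 5^m = 244140625, so 479001600 > 244140625.
So m = 12 is the smallest counterexample.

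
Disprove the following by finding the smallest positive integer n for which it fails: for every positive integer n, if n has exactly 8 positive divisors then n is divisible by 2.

n = 105

Check each positive integer n in order until n has exactly 8 positive divisors but n is not divisible by 2.
For n = 24, 30, 40, 42, …, 88, 102, 104 the conclusion holds.
n = 105: τ(105) = 8; 105 mod 2 = 1.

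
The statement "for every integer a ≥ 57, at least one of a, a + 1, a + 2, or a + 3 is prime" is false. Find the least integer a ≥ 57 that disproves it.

a = 62

Check each integer a ≥ 57 in order until a, a + 1, a + 2, a + 3 are all composite.
The first 5 eligible values, up to a = 61, all satisfy the conclusion.
a = 62: 62 = 2 × 31; 63 = 3 × 21; 64 = 2 × 32; 65 = 5 × 13 — all composite.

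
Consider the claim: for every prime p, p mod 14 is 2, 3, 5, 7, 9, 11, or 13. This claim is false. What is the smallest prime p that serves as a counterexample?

For p = 2, 3, 5, 7, 11, 13, 17, 19, 23 the conclusion holds.
p = 29: 29 mod 14 = 1 — not in {2, 3, 5, 7, 9, 11, 13}.

p = 29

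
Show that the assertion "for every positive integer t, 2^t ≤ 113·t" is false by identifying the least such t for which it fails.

We need the least positive integer t for which 2^t > 113·t.
The first 10 eligible values, up to t = 10, all satisfy the conclusion.
t = 11: 2^t = 2048 and 113·t = 1243, so 2048 > 1243.

t = 11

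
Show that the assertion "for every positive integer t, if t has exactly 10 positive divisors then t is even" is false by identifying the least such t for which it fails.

t = 405

The first 9 eligible values, up to t = 368, all satisfy the conclusion.
t = 405: divisors of 405: 10 divisors; 405 is odd.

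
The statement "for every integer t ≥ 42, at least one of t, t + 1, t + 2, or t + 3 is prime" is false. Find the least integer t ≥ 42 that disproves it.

t = 48

A counterexample is any integer t ≥ 42 such that t, t + 1, t + 2, t + 3 are all composite; we check each in order.
For t = 42, 43, 44, 45, 46, 47 the conclusion holds.
t = 48: 48 = 2 × 24; 49 = 7 × 7; 50 = 2 × 25; 51 = 3 × 17 — all composite.
Thus t = 48 disproves the claim, and no smaller t works.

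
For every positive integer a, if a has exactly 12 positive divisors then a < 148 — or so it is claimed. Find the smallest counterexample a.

a = 150

The first 9 eligible values, up to a = 140, all satisfy the conclusion.
a = 150: τ(150) = 12; 150 ≥ 148.
Thus a = 150 disproves the claim, and no smaller a works.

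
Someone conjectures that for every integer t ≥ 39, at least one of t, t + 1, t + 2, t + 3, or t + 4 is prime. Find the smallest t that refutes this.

t = 48

A counterexample is any integer t ≥ 39 such that t, t + 1, t + 2, t + 3, t + 4 are all composite; we check each in order.
For t = 39, 40, 41, 42, 43, 44, 45, 46, 47 the conclusion holds.
t = 48: 48 = 2 × 24; 49 = 7 × 7; 50 = 2 × 25; 51 = 3 × 17; 52 = 2 × 26 — all composite.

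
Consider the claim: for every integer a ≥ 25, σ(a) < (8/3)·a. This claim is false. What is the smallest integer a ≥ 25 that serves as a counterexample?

We need the least integer a ≥ 25 for which the claim fails.
For a = 25, 26, 27, 28, …, 57, 58, 59 the conclusion holds.
a = 60: σ(60) = 168; 168 ≥ 160.
So a = 60 is the smallest counterexample.

a = 60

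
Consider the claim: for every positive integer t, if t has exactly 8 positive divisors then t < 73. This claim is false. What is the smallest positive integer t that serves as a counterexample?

A counterexample is any positive integer t such that t has exactly 8 positive divisors but the claim fails; we check each in order.
The first 8 eligible values, up to t = 70, all satisfy the conclusion.
t = 78: τ(78) = 8; 78 ≥ 73.

t = 78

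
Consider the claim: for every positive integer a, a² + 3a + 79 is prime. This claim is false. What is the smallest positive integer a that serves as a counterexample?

a = 5

Check each positive integer a in order until a² + 3a + 79 is not prime.
The first 4 eligible values, up to a = 4, all satisfy the conclusion.
a = 5: a² + 3a + 79 = 119 = 7 × 17, composite.
So a = 5 is the smallest counterexample.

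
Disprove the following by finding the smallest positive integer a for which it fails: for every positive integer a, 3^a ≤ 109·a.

We need the least positive integer a for which 3^a > 109·a.
a = 1: 3^a = 3 and 109·a = 109, so 3 ≤ 109.
a = 2: 3^a = 9 and 109·a = 218, so 9 ≤ 218.
a = 3: 3^a = 27 and 109·a = 327, so 27 ≤ 327.
a = 4: 3^a = 81 and 109·a = 436, so 81 ≤ 436.
a = 5: 3^a = 243 and 109·a = 545, so 243 ≤ 545.
a = 6: 3^a = 729 and 109·a = 654, so 729 > 654.

a = 6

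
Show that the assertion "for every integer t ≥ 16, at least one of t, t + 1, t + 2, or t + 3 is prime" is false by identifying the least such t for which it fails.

t = 24

Check each integer t ≥ 16 in order until t, t + 1, t + 2, t + 3 are all composite.
t = 16: 17 is prime.
t = 17: 17 is prime.
t = 18: 19 is prime.
t = 19: 19 is prime.
t = 20: 23 is prime.
t = 21: 23 is prime.
t = 22: 23 is prime.
t = 23: 23 is prime.
t = 24: 24 = 2 × 12; 25 = 5 × 5; 26 = 2 × 13; 27 = 3 × 9 — all composite.
So t = 24 is the smallest counterexample.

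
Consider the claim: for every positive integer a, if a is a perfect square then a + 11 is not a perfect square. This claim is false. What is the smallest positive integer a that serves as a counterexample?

a = 25

The first 4 eligible values, up to a = 16, all satisfy the conclusion.
a = 25: 25 = 5² and 25 + 11 = 36 = 6².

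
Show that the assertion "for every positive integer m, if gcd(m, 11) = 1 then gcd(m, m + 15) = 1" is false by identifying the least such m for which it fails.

Check each positive integer m in order until gcd(m, 11) = 1 but gcd(m, m + 15) > 1.
For m = 1, 2 the conclusion holds.
m = 3: gcd(3, 18) = 3.
Thus m = 3 disproves the claim, and no smaller m works.

m = 3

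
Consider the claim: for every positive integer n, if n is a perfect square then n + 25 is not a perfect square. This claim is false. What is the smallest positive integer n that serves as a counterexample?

A counterexample is any positive integer n such that n is a perfect square but n + 25 is a perfect square; we check each in order.
For n = 1, 4, 9, 16, …, 81, 100, 121 the conclusion holds.
n = 144: 144 = 12² and 144 + 25 = 169 = 13².

n = 144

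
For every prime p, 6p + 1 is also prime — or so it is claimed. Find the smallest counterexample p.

p = 19

Check each prime p in order until 6p + 1 is not prime.
For p = 2, 3, 5, 7, 11, 13, 17 the conclusion holds.
p = 19: 6p + 1 = 115 = 5 × 23, not prime.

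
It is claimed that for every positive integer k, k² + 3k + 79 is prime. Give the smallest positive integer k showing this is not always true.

k = 5

The first 4 eligible values, up to k = 4, all satisfy the conclusion.
k = 5: k² + 3k + 79 = 119 = 7 × 17, composite.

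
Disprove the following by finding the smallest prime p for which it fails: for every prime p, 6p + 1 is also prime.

p = 19

Check each prime p in order until 6p + 1 is not prime.
p = 2: 6p + 1 = 13, prime.
p = 3: 6p + 1 = 19, prime.
p = 5: 6p + 1 = 31, prime.
p = 7: 6p + 1 = 43, prime.
p = 11: 6p + 1 = 67, prime.
p = 13: 6p + 1 = 79, prime.
p = 17: 6p + 1 = 103, prime.
p = 19: 6p + 1 = 115 = 5 × 23, not prime.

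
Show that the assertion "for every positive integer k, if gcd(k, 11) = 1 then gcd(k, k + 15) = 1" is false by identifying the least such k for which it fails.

k = 3

k = 1: gcd(1, 16) = 1.
k = 2: gcd(2, 17) = 1.
k = 3: gcd(3, 18) = 3.
So k = 3 is the smallest counterexample.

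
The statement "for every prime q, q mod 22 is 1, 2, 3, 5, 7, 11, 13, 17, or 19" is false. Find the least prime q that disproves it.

q = 31

We need the least prime q for which the claim fails.
For q = 2, 3, 5, 7, 11, 13, 17, 19, 23, 29 the conclusion holds.
q = 31: 31 mod 22 = 9 — not in {1, 2, 3, 5, 7, 11, 13, 17, 19}.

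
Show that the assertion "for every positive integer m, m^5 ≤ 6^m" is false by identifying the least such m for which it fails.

m = 3

We need the least positive integer m for which m^5 > 6^m.
For m = 1, 2 the conclusion holds.
m = 3: m^5 = 243 and 6^m = 216, so 243 > 216.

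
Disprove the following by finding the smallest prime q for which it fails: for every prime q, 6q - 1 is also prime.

q = 11

We need the least prime q for which 6q - 1 is not prime.
The first 4 eligible values, up to q = 7, all satisfy the conclusion.
q = 11: 6q - 1 = 65 = 5 × 13, not prime.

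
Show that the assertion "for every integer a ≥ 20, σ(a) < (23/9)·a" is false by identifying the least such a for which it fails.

a = 48

A counterexample is any integer a ≥ 20 such that the claim fails; we check each in order.
For a = 20, 21, 22, 23, …, 45, 46, 47 the conclusion holds.
a = 48: σ(48) = 124; 124 ≥ 368/3.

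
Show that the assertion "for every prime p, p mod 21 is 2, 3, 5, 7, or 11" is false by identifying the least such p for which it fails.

p = 13

Check each prime p in order until the claim fails.
For p = 2, 3, 5, 7, 11 the conclusion holds.
p = 13: 13 mod 21 = 13 — not in {2, 3, 5, 7, 11}.
So p = 13 is the smallest counterexample.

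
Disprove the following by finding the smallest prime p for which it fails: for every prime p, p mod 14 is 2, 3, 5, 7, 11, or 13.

p = 23

A counterexample is any prime p such that the claim fails; we check each in order.
p = 2: 2 mod 14 = 2.
p = 3: 3 mod 14 = 3.
p = 5: 5 mod 14 = 5.
p = 7: 7 mod 14 = 7.
p = 11: 11 mod 14 = 11.
p = 13: 13 mod 14 = 13.
p = 17: 17 mod 14 = 3.
p = 19: 19 mod 14 = 5.
p = 23: 23 mod 14 = 9 — not in {2, 3, 5, 7, 11, 13}.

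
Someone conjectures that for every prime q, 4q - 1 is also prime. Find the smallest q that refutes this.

q = 7

Check each prime q in order until 4q - 1 is not prime.
q = 2: 4q - 1 = 7, prime.
q = 3: 4q - 1 = 11, prime.
q = 5: 4q - 1 = 19, prime.
q = 7: 4q - 1 = 27 = 3 × 9, not prime.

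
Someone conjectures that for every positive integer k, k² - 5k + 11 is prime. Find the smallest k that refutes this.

k = 7

We need the least positive integer k for which k² - 5k + 11 is not prime.
For k = 1, 2, 3, 4, 5, 6 the conclusion holds.
k = 7: k² - 5k + 11 = 25 = 5 × 5, composite.
So k = 7 is the smallest counterexample.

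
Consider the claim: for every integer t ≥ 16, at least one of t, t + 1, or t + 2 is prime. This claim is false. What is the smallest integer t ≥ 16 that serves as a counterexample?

t = 20

t = 16: 17 is prime.
t = 17: 17 is prime.
t = 18: 19 is prime.
t = 19: 19 is prime.
t = 20: 20 = 2 × 10; 21 = 3 × 7; 22 = 2 × 11 — all composite.
So t = 20 is the smallest counterexample.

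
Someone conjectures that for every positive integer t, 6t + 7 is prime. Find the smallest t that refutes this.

A counterexample is any positive integer t such that 6t + 7 is not prime; we check each in order.
t = 1: 6t + 7 = 13, prime.
t = 2: 6t + 7 = 19, prime.
t = 3: 6t + 7 = 25 = 5 × 5, composite.

t = 3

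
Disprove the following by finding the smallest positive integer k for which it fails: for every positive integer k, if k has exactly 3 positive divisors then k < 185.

We need the least positive integer k for which k has exactly 3 positive divisors but the claim fails.
The first 6 eligible values, up to k = 169, all satisfy the conclusion.
k = 289: τ(289) = 3; 289 ≥ 185.

k = 289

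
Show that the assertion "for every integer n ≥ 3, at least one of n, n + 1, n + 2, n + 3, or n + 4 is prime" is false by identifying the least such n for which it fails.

A counterexample is any integer n ≥ 3 such that n, n + 1, n + 2, n + 3, n + 4 are all composite; we check each in order.
For n = 3, 4, 5, 6, …, 21, 22, 23 the conclusion holds.
n = 24: 24 = 2 × 12; 25 = 5 × 5; 26 = 2 × 13; 27 = 3 × 9; 28 = 2 × 14 — all composite.
Hence n = 24 is a counterexample.

n = 24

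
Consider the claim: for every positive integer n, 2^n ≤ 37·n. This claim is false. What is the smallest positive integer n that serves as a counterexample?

We need the least positive integer n for which 2^n > 37·n.
For n = 1, 2, 3, 4, 5, 6, 7, 8 the conclusion holds.
n = 9: 2^n = 512 and 37·n = 333, so 512 > 333.
Hence n = 9 is a counterexample.

n = 9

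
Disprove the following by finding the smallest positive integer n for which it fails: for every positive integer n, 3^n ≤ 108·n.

n = 6

For n = 1, 2, 3, 4, 5 the conclusion holds.
n = 6: 3^n = 729 and 108·n = 648, so 729 > 648.
Thus n = 6 disproves the claim, and no smaller n works.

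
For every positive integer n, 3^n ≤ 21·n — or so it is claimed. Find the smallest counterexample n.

A counterexample is any positive integer n such that 3^n > 21·n; we check each in order.
n = 1: 3^n = 3 and 21·n = 21, so 3 ≤ 21.
n = 2: 3^n = 9 and 21·n = 42, so 9 ≤ 42.
n = 3: 3^n = 27 and 21·n = 63, so 27 ≤ 63.
n = 4: 3^n = 81 and 21·n = 84, so 81 ≤ 84.
n = 5: 3^n = 243 and 21·n = 105, so 243 > 105.
So n = 5 is the smallest counterexample.

n = 5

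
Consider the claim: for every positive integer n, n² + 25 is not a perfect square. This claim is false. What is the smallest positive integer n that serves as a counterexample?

Check each positive integer n in order until n² + 25 is a perfect square.
For n = 1, 2, 3, 4, …, 9, 10, 11 the conclusion holds.
n = 12: 12² + 25 = 169 = 13², a perfect square.

n = 12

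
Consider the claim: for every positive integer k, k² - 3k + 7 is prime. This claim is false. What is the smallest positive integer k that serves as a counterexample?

We need the least positive integer k for which k² - 3k + 7 is not prime.
k = 1: k² - 3k + 7 = 5, prime.
k = 2: k² - 3k + 7 = 5, prime.
k = 3: k² - 3k + 7 = 7, prime.
k = 4: k² - 3k + 7 = 11, prime.
k = 5: k² - 3k + 7 = 17, prime.
k = 6: k² - 3k + 7 = 25 = 5 × 5, composite.
Hence k = 6 is a counterexample.

k = 6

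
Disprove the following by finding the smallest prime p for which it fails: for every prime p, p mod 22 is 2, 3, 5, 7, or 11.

p = 13

We need the least prime p for which the claim fails.
For p = 2, 3, 5, 7, 11 the conclusion holds.
p = 13: 13 mod 22 = 13 — not in {2, 3, 5, 7, 11}.
Thus p = 13 disproves the claim, and no smaller p works.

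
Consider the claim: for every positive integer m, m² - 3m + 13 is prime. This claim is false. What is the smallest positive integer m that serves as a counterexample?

We need the least positive integer m for which m² - 3m + 13 is not prime.
For m = 1, 2, 3, 4, …, 9, 10, 11 the conclusion holds.
m = 12: m² - 3m + 13 = 121 = 11 × 11, composite.
Hence m = 12 is a counterexample.

m = 12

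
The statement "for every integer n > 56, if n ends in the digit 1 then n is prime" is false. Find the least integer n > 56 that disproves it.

n = 81

n = 61: 61 ends in 1 and is prime.
n = 71: 71 ends in 1 and is prime.
n = 81: 81 ends in 1; 81 = 3 × 27, composite.
Thus n = 81 disproves the claim, and no smaller n works.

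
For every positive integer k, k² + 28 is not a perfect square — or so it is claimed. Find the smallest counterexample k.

k = 6

Check each positive integer k in order until k² + 28 is a perfect square.
k = 1: 1² + 28 = 29, not a perfect square.
k = 2: 2² + 28 = 32, not a perfect square.
k = 3: 3² + 28 = 37, not a perfect square.
k = 4: 4² + 28 = 44, not a perfect square.
k = 5: 5² + 28 = 53, not a perfect square.
k = 6: 6² + 28 = 64 = 8², a perfect square.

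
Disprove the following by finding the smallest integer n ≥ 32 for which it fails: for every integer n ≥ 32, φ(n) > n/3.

n = 36

For n = 32, 33, 34, 35 the conclusion holds.
n = 36: φ(36) = 12 and 36/3 = 12, so φ(36) ≤ 36/3.
Hence n = 36 is a counterexample.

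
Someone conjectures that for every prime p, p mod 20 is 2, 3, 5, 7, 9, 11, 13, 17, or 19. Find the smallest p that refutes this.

p = 41

The first 12 eligible values, up to p = 37, all satisfy the conclusion.
p = 41: 41 mod 20 = 1 — not in {2, 3, 5, 7, 9, 11, 13, 17, 19}.
Thus p = 41 disproves the claim, and no smaller p works.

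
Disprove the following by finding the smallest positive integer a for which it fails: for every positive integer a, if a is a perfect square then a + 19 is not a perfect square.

Check each positive integer a in order until a is a perfect square but a + 19 is a perfect square.
a = 1: 1 + 19 = 20, not a perfect square.
a = 4: 4 + 19 = 23, not a perfect square.
a = 9: 9 + 19 = 28, not a perfect square.
a = 16: 16 + 19 = 35, not a perfect square.
a = 25: 25 + 19 = 44, not a perfect square.
a = 36: 36 + 19 = 55, not a perfect square.
a = 49: 49 + 19 = 68, not a perfect square.
a = 64: 64 + 19 = 83, not a perfect square.
a = 81: 81 = 9² and 81 + 19 = 100 = 10².

a = 81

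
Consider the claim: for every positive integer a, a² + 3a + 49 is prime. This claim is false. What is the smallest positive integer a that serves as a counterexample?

For a = 1, 2, 3 the conclusion holds.
a = 4: a² + 3a + 49 = 77 = 7 × 11, composite.
So a = 4 is the smallest counterexample.

a = 4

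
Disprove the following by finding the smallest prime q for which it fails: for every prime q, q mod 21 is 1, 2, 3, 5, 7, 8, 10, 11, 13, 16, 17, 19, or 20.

q = 67

For q = 2, 3, 5, 7, …, 53, 59, 61 the conclusion holds.
q = 67: 67 mod 21 = 4 — not in {1, 2, 3, 5, 7, 8, 10, 11, 13, 16, 17, 19, 20}.
Hence q = 67 is a counterexample.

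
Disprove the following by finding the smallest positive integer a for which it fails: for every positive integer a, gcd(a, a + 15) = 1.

a = 1: gcd(1, 16) = 1.
a = 2: gcd(2, 17) = 1.
a = 3: gcd(3, 18) = 3.

a = 3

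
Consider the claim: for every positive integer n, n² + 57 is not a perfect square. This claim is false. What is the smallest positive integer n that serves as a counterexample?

n = 8

For n = 1, 2, 3, 4, 5, 6, 7 the conclusion holds.
n = 8: 8² + 57 = 121 = 11², a perfect square.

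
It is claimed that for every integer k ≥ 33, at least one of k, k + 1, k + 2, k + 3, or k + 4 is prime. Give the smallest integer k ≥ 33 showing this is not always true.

k = 48

Check each integer k ≥ 33 in order until k, k + 1, k + 2, k + 3, k + 4 are all composite.
For k = 33, 34, 35, 36, …, 45, 46, 47 the conclusion holds.
k = 48: 48 = 2 × 24; 49 = 7 × 7; 50 = 2 × 25; 51 = 3 × 17; 52 = 2 × 26 — all composite.
Thus k = 48 disproves the claim, and no smaller k works.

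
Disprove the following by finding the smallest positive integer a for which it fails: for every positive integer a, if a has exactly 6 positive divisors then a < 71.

a = 75

Check each positive integer a in order until a has exactly 6 positive divisors but the claim fails.
The first 11 eligible values, up to a = 68, all satisfy the conclusion.
a = 75: τ(75) = 6; 75 ≥ 71.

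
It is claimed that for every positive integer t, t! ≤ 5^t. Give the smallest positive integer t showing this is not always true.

We need the least positive integer t for which t! > 5^t.
For t = 1, 2, 3, 4, …, 9, 10, 11 the conclusion holds.
t = 12: t! = 479001600 and 5^t = 244140625, so 479001600 > 244140625.
Thus t = 12 disproves the claim, and no smaller t works.

t = 12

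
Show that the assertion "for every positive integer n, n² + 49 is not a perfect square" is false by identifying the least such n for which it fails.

n = 24

A counterexample is any positive integer n such that n² + 49 is a perfect square; we check each in order.
For n = 1, 2, 3, 4, …, 21, 22, 23 the conclusion holds.
n = 24: 24² + 49 = 625 = 25², a perfect square.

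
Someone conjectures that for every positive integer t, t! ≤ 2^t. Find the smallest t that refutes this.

t = 4

A counterexample is any positive integer t such that t! > 2^t; we check each in order.
For t = 1, 2, 3 the conclusion holds.
t = 4: t! = 24 and 2^t = 16, so 24 > 16.
So t = 4 is the smallest counterexample.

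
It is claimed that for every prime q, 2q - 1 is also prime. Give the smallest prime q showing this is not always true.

q = 5

q = 2: 2q - 1 = 3, prime.
q = 3: 2q - 1 = 5, prime.
q = 5: 2q - 1 = 9 = 3 × 3, not prime.
Thus q = 5 disproves the claim, and no smaller q works.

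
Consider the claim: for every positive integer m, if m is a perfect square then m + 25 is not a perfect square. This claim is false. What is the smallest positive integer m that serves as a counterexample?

m = 144

For m = 1, 4, 9, 16, …, 81, 100, 121 the conclusion holds.
m = 144: 144 = 12² and 144 + 25 = 169 = 13².
Hence m = 144 is a counterexample.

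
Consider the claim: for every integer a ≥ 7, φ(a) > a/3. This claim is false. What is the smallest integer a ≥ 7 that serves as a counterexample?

a = 12

A counterexample is any integer a ≥ 7 such that the claim fails; we check each in order.
a = 7: φ(7) = 6 and 7/3 = 7/3, so φ(7) > 7/3.
a = 8: φ(8) = 4 and 8/3 = 8/3, so φ(8) > 8/3.
a = 9: φ(9) = 6 and 9/3 = 3, so φ(9) > 9/3.
a = 10: φ(10) = 4 and 10/3 = 10/3, so φ(10) > 10/3.
a = 11: φ(11) = 10 and 11/3 = 11/3, so φ(11) > 11/3.
a = 12: φ(12) = 4 and 12/3 = 4, so φ(12) ≤ 12/3.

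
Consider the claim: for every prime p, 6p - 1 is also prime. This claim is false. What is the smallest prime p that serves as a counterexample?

We need the least prime p for which 6p - 1 is not prime.
For p = 2, 3, 5, 7 the conclusion holds.
p = 11: 6p - 1 = 65 = 5 × 13, not prime.
Thus p = 11 disproves the claim, and no smaller p works.

p = 11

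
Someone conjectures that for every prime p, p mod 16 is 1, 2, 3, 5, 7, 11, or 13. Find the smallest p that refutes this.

We need the least prime p for which the claim fails.
For p = 2, 3, 5, 7, 11, 13, 17, 19, 23, 29 the conclusion holds.
p = 31: 31 mod 16 = 15 — not in {1, 2, 3, 5, 7, 11, 13}.

p = 31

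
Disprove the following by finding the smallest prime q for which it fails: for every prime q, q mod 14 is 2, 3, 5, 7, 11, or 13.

q = 23

q = 2: 2 mod 14 = 2.
q = 3: 3 mod 14 = 3.
q = 5: 5 mod 14 = 5.
q = 7: 7 mod 14 = 7.
q = 11: 11 mod 14 = 11.
q = 13: 13 mod 14 = 13.
q = 17: 17 mod 14 = 3.
q = 19: 19 mod 14 = 5.
q = 23: 23 mod 14 = 9 — not in {2, 3, 5, 7, 11, 13}.
So q = 23 is the smallest counterexample.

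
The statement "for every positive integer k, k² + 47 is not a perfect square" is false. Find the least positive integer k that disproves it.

k = 23

For k = 1, 2, 3, 4, …, 20, 21, 22 the conclusion holds.
k = 23: 23² + 47 = 576 = 24², a perfect square.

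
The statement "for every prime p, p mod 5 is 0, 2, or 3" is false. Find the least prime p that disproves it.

p = 11

We need the least prime p for which the claim fails.
For p = 2, 3, 5, 7 the conclusion holds.
p = 11: 11 mod 5 = 1 — not in {0, 2, 3}.
So p = 11 is the smallest counterexample.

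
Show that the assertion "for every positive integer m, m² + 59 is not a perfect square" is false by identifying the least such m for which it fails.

A counterexample is any positive integer m such that m² + 59 is a perfect square; we check each in order.
For m = 1, 2, 3, 4, …, 26, 27, 28 the conclusion holds.
m = 29: 29² + 59 = 900 = 30², a perfect square.

m = 29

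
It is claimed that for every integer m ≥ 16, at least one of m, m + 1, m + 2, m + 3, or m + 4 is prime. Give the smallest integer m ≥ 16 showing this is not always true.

m = 24

Check each integer m ≥ 16 in order until m, m + 1, m + 2, m + 3, m + 4 are all composite.
For m = 16, 17, 18, 19, 20, 21, 22, 23 the conclusion holds.
m = 24: 24 = 2 × 12; 25 = 5 × 5; 26 = 2 × 13; 27 = 3 × 9; 28 = 2 × 14 — all composite.
So m = 24 is the smallest counterexample.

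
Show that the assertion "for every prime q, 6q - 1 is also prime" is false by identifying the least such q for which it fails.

A counterexample is any prime q such that 6q - 1 is not prime; we check each in order.
The first 4 eligible values, up to q = 7, all satisfy the conclusion.
q = 11: 6q - 1 = 65 = 5 × 13, not prime.
So q = 11 is the smallest counterexample.

q = 11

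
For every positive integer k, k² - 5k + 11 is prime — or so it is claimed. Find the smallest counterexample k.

Check each positive integer k in order until k² - 5k + 11 is not prime.
k = 1: k² - 5k + 11 = 7, prime.
k = 2: k² - 5k + 11 = 5, prime.
k = 3: k² - 5k + 11 = 5, prime.
k = 4: k² - 5k + 11 = 7, prime.
k = 5: k² - 5k + 11 = 11, prime.
k = 6: k² - 5k + 11 = 17, prime.
k = 7: k² - 5k + 11 = 25 = 5 × 5, composite.

k = 7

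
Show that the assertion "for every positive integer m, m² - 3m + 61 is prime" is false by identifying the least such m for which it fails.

We need the least positive integer m for which m² - 3m + 61 is not prime.
m = 1: m² - 3m + 61 = 59, prime.
m = 2: m² - 3m + 61 = 59, prime.
m = 3: m² - 3m + 61 = 61, prime.
m = 4: m² - 3m + 61 = 65 = 5 × 13, composite.
So m = 4 is the smallest counterexample.

m = 4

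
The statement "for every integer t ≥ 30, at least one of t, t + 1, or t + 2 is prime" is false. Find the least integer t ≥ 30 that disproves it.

For t = 30, 31 the conclusion holds.
t = 32: 32 = 2 × 16; 33 = 3 × 11; 34 = 2 × 17 — all composite.

t = 32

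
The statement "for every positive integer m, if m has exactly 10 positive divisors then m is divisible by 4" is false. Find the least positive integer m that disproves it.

m = 162

m = 48: τ(48) = 10; 48 mod 4 = 0.
m = 80: τ(80) = 10; 80 mod 4 = 0.
m = 112: τ(112) = 10; 112 mod 4 = 0.
m = 162: τ(162) = 10; 162 mod 4 = 2.
Thus m = 162 disproves the claim, and no smaller m works.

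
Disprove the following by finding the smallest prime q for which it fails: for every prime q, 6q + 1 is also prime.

A counterexample is any prime q such that 6q + 1 is not prime; we check each in order.
The first 7 eligible values, up to q = 17, all satisfy the conclusion.
q = 19: 6q + 1 = 115 = 5 × 23, not prime.
Hence q = 19 is a counterexample.

q = 19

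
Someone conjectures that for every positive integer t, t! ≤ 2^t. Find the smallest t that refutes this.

t = 4

We need the least positive integer t for which t! > 2^t.
For t = 1, 2, 3 the conclusion holds.
t = 4: t! = 24 and 2^t = 16, so 24 > 16.
Hence t = 4 is a counterexample.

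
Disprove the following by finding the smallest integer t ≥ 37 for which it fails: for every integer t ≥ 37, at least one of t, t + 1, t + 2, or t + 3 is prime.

t = 48

A counterexample is any integer t ≥ 37 such that t, t + 1, t + 2, t + 3 are all composite; we check each in order.
For t = 37, 38, 39, 40, …, 45, 46, 47 the conclusion holds.
t = 48: 48 = 2 × 24; 49 = 7 × 7; 50 = 2 × 25; 51 = 3 × 17 — all composite.
So t = 48 is the smallest counterexample.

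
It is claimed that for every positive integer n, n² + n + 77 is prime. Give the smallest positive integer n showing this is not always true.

n = 6

n = 1: n² + n + 77 = 79, prime.
n = 2: n² + n + 77 = 83, prime.
n = 3: n² + n + 77 = 89, prime.
n = 4: n² + n + 77 = 97, prime.
n = 5: n² + n + 77 = 107, prime.
n = 6: n² + n + 77 = 119 = 7 × 17, composite.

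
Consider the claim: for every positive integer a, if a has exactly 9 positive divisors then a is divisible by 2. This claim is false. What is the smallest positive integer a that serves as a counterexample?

For a = 36, 100, 196 the conclusion holds.
a = 225: τ(225) = 9; 225 mod 2 = 1.
Thus a = 225 disproves the claim, and no smaller a works.

a = 225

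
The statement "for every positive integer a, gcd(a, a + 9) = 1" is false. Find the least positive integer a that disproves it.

a = 3

We need the least positive integer a for which gcd(a, a + 9) > 1.
a = 1: gcd(1, 10) = 1.
a = 2: gcd(2, 11) = 1.
a = 3: gcd(3, 12) = 3.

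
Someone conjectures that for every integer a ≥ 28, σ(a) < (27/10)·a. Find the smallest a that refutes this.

We need the least integer a ≥ 28 for which the claim fails.
The first 32 eligible values, up to a = 59, all satisfy the conclusion.
a = 60: σ(60) = 168; 168 ≥ 162.

a = 60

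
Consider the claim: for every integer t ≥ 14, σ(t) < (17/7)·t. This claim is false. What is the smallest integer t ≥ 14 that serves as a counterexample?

t = 24

The first 10 eligible values, up to t = 23, all satisfy the conclusion.
t = 24: σ(24) = 60; 60 ≥ 408/7.
Hence t = 24 is a counterexample.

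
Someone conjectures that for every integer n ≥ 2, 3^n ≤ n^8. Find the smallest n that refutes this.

Check each integer n ≥ 2 in order until 3^n > n^8.
For n = 2, 3, 4, 5, …, 20, 21, 22 the conclusion holds.
n = 23: 3^n = 94143178827 and n^8 = 78310985281, so 94143178827 > 78310985281.
Hence n = 23 is a counterexample.

n = 23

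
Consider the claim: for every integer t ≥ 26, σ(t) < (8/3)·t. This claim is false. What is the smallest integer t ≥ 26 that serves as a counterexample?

Check each integer t ≥ 26 in order until the claim fails.
For t = 26, 27, 28, 29, …, 57, 58, 59 the conclusion holds.
t = 60: σ(60) = 168; 168 ≥ 160.
Hence t = 60 is a counterexample.

t = 60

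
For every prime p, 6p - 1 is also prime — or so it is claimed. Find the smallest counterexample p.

A counterexample is any prime p such that 6p - 1 is not prime; we check each in order.
For p = 2, 3, 5, 7 the conclusion holds.
p = 11: 6p - 1 = 65 = 5 × 13, not prime.
Thus p = 11 disproves the claim, and no smaller p works.

p = 11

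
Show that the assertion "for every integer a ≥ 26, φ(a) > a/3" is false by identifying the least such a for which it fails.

The first 4 eligible values, up to a = 29, all satisfy the conclusion.
a = 30: φ(30) = 8 and 30/3 = 10, so φ(30) ≤ 30/3.

a = 30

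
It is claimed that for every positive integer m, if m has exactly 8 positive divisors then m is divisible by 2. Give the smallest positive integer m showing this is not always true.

m = 105

A counterexample is any positive integer m such that m has exactly 8 positive divisors but m is not divisible by 2; we check each in order.
For m = 24, 30, 40, 42, …, 88, 102, 104 the conclusion holds.
m = 105: τ(105) = 8; 105 mod 2 = 1.
Thus m = 105 disproves the claim, and no smaller m works.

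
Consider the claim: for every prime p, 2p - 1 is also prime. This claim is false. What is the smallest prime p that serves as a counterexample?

Check each prime p in order until 2p - 1 is not prime.
p = 2: 2p - 1 = 3, prime.
p = 3: 2p - 1 = 5, prime.
p = 5: 2p - 1 = 9 = 3 × 3, not prime.

p = 5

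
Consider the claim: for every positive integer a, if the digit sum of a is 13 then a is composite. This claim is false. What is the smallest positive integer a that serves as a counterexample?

For a = 49, 58 the conclusion holds.
a = 67: digit sum 13; 67 is prime, not composite.

a = 67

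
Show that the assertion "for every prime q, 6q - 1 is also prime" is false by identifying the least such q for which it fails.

q = 11

We need the least prime q for which 6q - 1 is not prime.
For q = 2, 3, 5, 7 the conclusion holds.
q = 11: 6q - 1 = 65 = 5 × 13, not prime.
So q = 11 is the smallest counterexample.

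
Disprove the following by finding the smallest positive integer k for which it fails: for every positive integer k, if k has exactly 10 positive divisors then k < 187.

Check each positive integer k in order until k has exactly 10 positive divisors but the claim fails.
k = 48: τ(48) = 10; 48 < 187.
k = 80: τ(80) = 10; 80 < 187.
k = 112: τ(112) = 10; 112 < 187.
k = 162: τ(162) = 10; 162 < 187.
k = 176: τ(176) = 10; 176 < 187.
k = 208: τ(208) = 10; 208 ≥ 187.

k = 208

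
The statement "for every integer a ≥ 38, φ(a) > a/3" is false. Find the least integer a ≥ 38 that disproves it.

We need the least integer a ≥ 38 for which the claim fails.
For a = 38, 39, 40, 41 the conclusion holds.
a = 42: φ(42) = 12 and 42/3 = 14, so φ(42) ≤ 42/3.

a = 42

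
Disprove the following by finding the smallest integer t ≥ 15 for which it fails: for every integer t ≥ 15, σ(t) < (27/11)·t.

For t = 15, 16, 17, 18, 19, 20, 21, 22, 23 the conclusion holds.
t = 24: σ(24) = 60; 60 ≥ 648/11.

t = 24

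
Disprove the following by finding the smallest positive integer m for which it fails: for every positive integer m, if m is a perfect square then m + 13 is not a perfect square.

m = 1: 1 + 13 = 14, not a perfect square.
m = 4: 4 + 13 = 17, not a perfect square.
m = 9: 9 + 13 = 22, not a perfect square.
m = 16: 16 + 13 = 29, not a perfect square.
m = 25: 25 + 13 = 38, not a perfect square.
m = 36: 36 = 6² and 36 + 13 = 49 = 7².
Hence m = 36 is a counterexample.

m = 36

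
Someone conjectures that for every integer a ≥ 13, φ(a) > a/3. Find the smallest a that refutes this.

a = 18

A counterexample is any integer a ≥ 13 such that the claim fails; we check each in order.
The first 5 eligible values, up to a = 17, all satisfy the conclusion.
a = 18: φ(18) = 6 and 18/3 = 6, so φ(18) ≤ 18/3.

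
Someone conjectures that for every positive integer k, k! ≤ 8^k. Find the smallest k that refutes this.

k = 20

We need the least positive integer k for which k! > 8^k.
The first 19 eligible values, up to k = 19, all satisfy the conclusion.
k = 20: k! = 2432902008176640000 and 8^k = 1152921504606846976, so 2432902008176640000 > 1152921504606846976.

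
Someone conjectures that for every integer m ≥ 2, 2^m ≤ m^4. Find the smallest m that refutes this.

For m = 2, 3, 4, 5, …, 14, 15, 16 the conclusion holds.
m = 17: 2^m = 131072 and m^4 = 83521, so 131072 > 83521.

m = 17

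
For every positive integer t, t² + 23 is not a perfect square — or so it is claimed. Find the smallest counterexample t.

We need the least positive integer t for which t² + 23 is a perfect square.
For t = 1, 2, 3, 4, 5, 6, 7, 8, 9, 10 the conclusion holds.
t = 11: 11² + 23 = 144 = 12², a perfect square.

t = 11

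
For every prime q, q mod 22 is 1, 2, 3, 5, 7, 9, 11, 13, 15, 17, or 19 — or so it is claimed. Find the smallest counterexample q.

The first 13 eligible values, up to q = 41, all satisfy the conclusion.
q = 43: 43 mod 22 = 21 — not in {1, 2, 3, 5, 7, 9, 11, 13, 15, 17, 19}.

q = 43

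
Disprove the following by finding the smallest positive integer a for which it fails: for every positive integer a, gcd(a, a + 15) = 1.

a = 3

A counterexample is any positive integer a such that gcd(a, a + 15) > 1; we check each in order.
For a = 1, 2 the conclusion holds.
a = 3: gcd(3, 18) = 3.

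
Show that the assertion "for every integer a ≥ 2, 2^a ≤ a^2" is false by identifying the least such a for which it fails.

A counterexample is any integer a ≥ 2 such that 2^a > a^2; we check each in order.
a = 2: 2^a = 4 and a^2 = 4, so 4 ≤ 4.
a = 3: 2^a = 8 and a^2 = 9, so 8 ≤ 9.
a = 4: 2^a = 16 and a^2 = 16, so 16 ≤ 16.
a = 5: 2^a = 32 and a^2 = 25, so 32 > 25.
Hence a = 5 is a counterexample.

a = 5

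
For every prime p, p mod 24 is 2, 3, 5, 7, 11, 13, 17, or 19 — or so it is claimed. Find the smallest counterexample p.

p = 23

Check each prime p in order until the claim fails.
For p = 2, 3, 5, 7, 11, 13, 17, 19 the conclusion holds.
p = 23: 23 mod 24 = 23 — not in {2, 3, 5, 7, 11, 13, 17, 19}.
Hence p = 23 is a counterexample.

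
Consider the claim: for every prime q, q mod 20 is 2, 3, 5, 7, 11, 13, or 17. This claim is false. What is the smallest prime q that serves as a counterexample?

q = 19

For q = 2, 3, 5, 7, 11, 13, 17 the conclusion holds.
q = 19: 19 mod 20 = 19 — not in {2, 3, 5, 7, 11, 13, 17}.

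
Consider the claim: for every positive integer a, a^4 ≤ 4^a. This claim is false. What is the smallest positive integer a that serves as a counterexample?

We need the least positive integer a for which a^4 > 4^a.
For a = 1, 2 the conclusion holds.
a = 3: a^4 = 81 and 4^a = 64, so 81 > 64.
So a = 3 is the smallest counterexample.

a = 3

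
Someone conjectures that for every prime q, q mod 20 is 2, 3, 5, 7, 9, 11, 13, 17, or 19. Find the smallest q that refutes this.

q = 41

For q = 2, 3, 5, 7, …, 29, 31, 37 the conclusion holds.
q = 41: 41 mod 20 = 1 — not in {2, 3, 5, 7, 9, 11, 13, 17, 19}.
Hence q = 41 is a counterexample.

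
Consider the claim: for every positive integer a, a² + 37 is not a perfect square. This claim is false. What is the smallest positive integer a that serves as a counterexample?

a = 18

Check each positive integer a in order until a² + 37 is a perfect square.
For a = 1, 2, 3, 4, …, 15, 16, 17 the conclusion holds.
a = 18: 18² + 37 = 361 = 19², a perfect square.
Hence a = 18 is a counterexample.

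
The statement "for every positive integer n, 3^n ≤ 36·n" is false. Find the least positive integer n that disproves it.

A counterexample is any positive integer n such that 3^n > 36·n; we check each in order.
n = 1: 3^n = 3 and 36·n = 36, so 3 ≤ 36.
n = 2: 3^n = 9 and 36·n = 72, so 9 ≤ 72.
n = 3: 3^n = 27 and 36·n = 108, so 27 ≤ 108.
n = 4: 3^n = 81 and 36·n = 144, so 81 ≤ 144.
n = 5: 3^n = 243 and 36·n = 180, so 243 > 180.
Hence n = 5 is a counterexample.

n = 5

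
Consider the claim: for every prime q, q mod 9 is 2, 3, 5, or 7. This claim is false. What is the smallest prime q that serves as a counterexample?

Check each prime q in order until the claim fails.
For q = 2, 3, 5, 7, 11 the conclusion holds.
q = 13: 13 mod 9 = 4 — not in {2, 3, 5, 7}.
Thus q = 13 disproves the claim, and no smaller q works.

q = 13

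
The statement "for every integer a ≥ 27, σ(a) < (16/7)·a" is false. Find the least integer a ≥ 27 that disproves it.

Check each integer a ≥ 27 in order until the claim fails.
a = 27: σ(27) = 40; 40 < 432/7.
a = 28: σ(28) = 56; 56 < 64.
a = 29: σ(29) = 30; 30 < 464/7.
a = 30: σ(30) = 72; 72 ≥ 480/7.

a = 30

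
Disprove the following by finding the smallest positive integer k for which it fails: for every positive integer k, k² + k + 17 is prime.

The first 15 eligible values, up to k = 15, all satisfy the conclusion.
k = 16: k² + k + 17 = 289 = 17 × 17, composite.

k = 16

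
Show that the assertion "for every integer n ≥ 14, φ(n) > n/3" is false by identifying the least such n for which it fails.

We need the least integer n ≥ 14 for which the claim fails.
n = 14: φ(14) = 6 and 14/3 = 14/3, so φ(14) > 14/3.
n = 15: φ(15) = 8 and 15/3 = 5, so φ(15) > 15/3.
n = 16: φ(16) = 8 and 16/3 = 16/3, so φ(16) > 16/3.
n = 17: φ(17) = 16 and 17/3 = 17/3, so φ(17) > 17/3.
n = 18: φ(18) = 6 and 18/3 = 6, so φ(18) ≤ 18/3.
So n = 18 is the smallest counterexample.

n = 18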